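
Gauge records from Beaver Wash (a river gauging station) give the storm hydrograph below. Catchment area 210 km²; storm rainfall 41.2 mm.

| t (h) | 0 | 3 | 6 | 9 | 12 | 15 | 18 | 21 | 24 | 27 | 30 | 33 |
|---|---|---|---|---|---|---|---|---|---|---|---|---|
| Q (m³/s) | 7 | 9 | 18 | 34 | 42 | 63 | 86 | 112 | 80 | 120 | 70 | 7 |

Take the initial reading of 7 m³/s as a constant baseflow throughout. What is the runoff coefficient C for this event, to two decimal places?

C ≈ 0.70

ΣQ_DR = 564.0 m³/s; V = ΣQ_DR·Δt = 6.091 × 10^6 m³.
Runoff depth d = V / A = 29.01 mm.
C = d / P = 29.01 / 41.2 = 0.70.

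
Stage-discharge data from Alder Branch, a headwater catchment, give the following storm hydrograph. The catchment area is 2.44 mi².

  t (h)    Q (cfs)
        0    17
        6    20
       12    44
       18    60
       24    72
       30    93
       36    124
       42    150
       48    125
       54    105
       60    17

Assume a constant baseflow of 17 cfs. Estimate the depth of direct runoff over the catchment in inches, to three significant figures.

Direct runoff: 0.0, 3.0, 27.0, 43.0, 55.0, 76.0, 107.0, 133.0, 108.0, 88.0, 0.0 cfs; ΣQ_DR = 640.0 cfs.
V = ΣQ_DR · Δt = 640.0 × 21600 s = 1.382 × 10^7 ft³.
Over A = 2.44 mi², depth = V / A = 2.44 in.

d ≈ 2.44 in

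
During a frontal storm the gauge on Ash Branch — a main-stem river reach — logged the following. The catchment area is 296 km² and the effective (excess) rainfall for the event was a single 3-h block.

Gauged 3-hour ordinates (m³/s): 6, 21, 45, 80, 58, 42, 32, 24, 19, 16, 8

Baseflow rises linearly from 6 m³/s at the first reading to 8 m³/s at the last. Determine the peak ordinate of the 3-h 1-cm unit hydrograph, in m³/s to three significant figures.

U_p ≈ 73.4 m³/s

Direct runoff: 0.00, 14.80, 38.60, 73.40, 51.20, 35.00, 24.80, 16.60, 11.40, 8.20, 0.00 m³/s; ΣQ_DR = 274.0 m³/s, peak = 73.40 m³/s.
Runoff depth d = ΣQ_DR·Δt / A = 274.0 × 10800 / (296 km²) = 9.997 mm.
The 1-cm UH is the DRH scaled by (10 mm)/d, so U_p = 73.40 × 10/9.997 = 73.4 m³/s.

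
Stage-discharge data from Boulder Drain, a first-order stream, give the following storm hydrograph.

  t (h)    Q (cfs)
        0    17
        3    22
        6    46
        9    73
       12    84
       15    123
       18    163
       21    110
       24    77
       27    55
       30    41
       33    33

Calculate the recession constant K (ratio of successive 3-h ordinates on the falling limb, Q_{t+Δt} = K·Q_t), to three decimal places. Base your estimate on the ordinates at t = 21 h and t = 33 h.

K ≈ 0.740

Using the recession-limb readings at t = 21 h and t = 33 h: Q falls from 110 to 33 cfs over 4 intervals.
K = (Q₂/Q₁)^(1/4) = (33/110)^(1/4) = 0.740.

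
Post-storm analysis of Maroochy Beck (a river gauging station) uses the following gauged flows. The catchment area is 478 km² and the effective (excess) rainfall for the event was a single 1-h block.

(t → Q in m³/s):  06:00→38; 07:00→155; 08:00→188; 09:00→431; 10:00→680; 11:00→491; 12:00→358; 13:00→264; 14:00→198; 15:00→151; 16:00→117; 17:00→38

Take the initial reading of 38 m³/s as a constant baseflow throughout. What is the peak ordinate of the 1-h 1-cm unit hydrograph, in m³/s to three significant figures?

U_p ≈ 321 m³/s

Direct runoff: 0.0, 117.0, 150.0, 393.0, 642.0, 453.0, 320.0, 226.0, 160.0, 113.0, 79.0, 0.0 m³/s; ΣQ_DR = 2653 m³/s, peak = 642.0 m³/s.
Runoff depth d = ΣQ_DR·Δt / A = 2653 × 3600 / (478 km²) = 19.98 mm.
The 1-cm UH is the DRH scaled by (10 mm)/d, so U_p = 642.0 × 10/19.98 = 321 m³/s.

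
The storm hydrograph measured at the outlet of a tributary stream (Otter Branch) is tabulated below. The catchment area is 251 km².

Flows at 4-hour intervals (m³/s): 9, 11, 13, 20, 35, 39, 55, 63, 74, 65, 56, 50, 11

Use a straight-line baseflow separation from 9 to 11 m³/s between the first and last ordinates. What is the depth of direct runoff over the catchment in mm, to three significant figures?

Direct runoff: 0.00, 1.83, 3.67, 10.50, 25.33, 29.17, 45.00, 52.83, 63.67, 54.50, 45.33, 39.17, 0.00 m³/s; ΣQ_DR = 371.0 m³/s.
V = ΣQ_DR · Δt = 371.0 × 14400 s = 5.342 × 10^6 m³.
Over A = 251 km², depth = V / A = 21.3 mm.

d ≈ 21.3 mm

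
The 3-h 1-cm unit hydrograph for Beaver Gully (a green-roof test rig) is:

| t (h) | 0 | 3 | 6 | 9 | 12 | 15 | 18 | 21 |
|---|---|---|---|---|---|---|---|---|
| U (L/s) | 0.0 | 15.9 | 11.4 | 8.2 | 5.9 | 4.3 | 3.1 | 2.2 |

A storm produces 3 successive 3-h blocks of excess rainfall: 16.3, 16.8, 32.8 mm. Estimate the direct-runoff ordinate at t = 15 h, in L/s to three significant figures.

Q ≈ 43.8 L/s

By discrete convolution, Q_j = Σ (P_i / 10 mm) · U_{j−i}.
At t = 15 h (j=5): Q = (16.3/10)·4.3 + (16.8/10)·5.9 + (32.8/10)·8.2 = 43.8 L/s.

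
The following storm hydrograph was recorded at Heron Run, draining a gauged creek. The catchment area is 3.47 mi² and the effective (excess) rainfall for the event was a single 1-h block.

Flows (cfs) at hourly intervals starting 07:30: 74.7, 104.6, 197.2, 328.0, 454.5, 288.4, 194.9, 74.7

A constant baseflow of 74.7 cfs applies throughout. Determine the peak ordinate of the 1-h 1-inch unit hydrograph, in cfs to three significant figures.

Direct runoff: 0.0, 29.9, 122.5, 253.3, 379.8, 213.7, 120.2, 0.0 cfs; ΣQ_DR = 1119 cfs, peak = 379.8 cfs.
Runoff depth d = ΣQ_DR·Δt / A = 1119 × 3600 / (3.47 mi²) = 0.4999 in.
The 1-inch UH is the DRH scaled by (1 in)/d, so U_p = 379.8 × 1/0.4999 = 760 cfs.

U_p ≈ 760 cfs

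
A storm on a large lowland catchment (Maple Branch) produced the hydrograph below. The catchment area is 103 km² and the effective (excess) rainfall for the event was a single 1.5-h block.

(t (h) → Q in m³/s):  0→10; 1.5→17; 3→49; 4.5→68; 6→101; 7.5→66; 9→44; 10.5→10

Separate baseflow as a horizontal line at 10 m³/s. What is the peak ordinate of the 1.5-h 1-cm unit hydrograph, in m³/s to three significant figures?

Direct runoff: 0.0, 7.0, 39.0, 58.0, 91.0, 56.0, 34.0, 0.0 m³/s; ΣQ_DR = 285.0 m³/s, peak = 91.0 m³/s.
Runoff depth d = ΣQ_DR·Δt / A = 285.0 × 5400 / (103 km²) = 14.94 mm.
The 1-cm UH is the DRH scaled by (10 mm)/d, so U_p = 91.0 × 10/14.94 = 60.9 m³/s.

U_p ≈ 60.9 m³/s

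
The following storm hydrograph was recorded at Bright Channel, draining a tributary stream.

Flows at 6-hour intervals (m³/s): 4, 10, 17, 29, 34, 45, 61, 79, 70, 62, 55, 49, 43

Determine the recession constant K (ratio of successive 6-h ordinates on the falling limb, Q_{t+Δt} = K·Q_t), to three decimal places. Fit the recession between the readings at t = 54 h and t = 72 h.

K ≈ 0.885

Using the recession-limb readings at t = 54 h and t = 72 h: Q falls from 62 to 43 m³/s over 3 intervals.
K = (Q₂/Q₁)^(1/3) = (43/62)^(1/3) = 0.885.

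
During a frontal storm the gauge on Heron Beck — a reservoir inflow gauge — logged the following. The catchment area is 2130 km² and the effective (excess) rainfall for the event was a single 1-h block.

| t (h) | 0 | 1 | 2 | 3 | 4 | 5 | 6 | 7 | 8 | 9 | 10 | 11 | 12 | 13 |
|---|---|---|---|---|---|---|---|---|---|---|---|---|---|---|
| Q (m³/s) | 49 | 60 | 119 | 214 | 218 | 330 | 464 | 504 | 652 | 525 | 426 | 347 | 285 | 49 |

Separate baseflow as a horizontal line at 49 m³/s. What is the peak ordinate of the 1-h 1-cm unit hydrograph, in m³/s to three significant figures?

U_p ≈ 1000 m³/s

Direct runoff: 0.0, 11.0, 70.0, 165.0, 169.0, 281.0, 415.0, 455.0, 603.0, 476.0, 377.0, 298.0, 236.0, 0.0 m³/s; ΣQ_DR = 3556 m³/s, peak = 603.0 m³/s.
Runoff depth d = ΣQ_DR·Δt / A = 3556 × 3600 / (2130 km²) = 6.010 mm.
The 1-cm UH is the DRH scaled by (10 mm)/d, so U_p = 603.0 × 10/6.010 = 1000 m³/s.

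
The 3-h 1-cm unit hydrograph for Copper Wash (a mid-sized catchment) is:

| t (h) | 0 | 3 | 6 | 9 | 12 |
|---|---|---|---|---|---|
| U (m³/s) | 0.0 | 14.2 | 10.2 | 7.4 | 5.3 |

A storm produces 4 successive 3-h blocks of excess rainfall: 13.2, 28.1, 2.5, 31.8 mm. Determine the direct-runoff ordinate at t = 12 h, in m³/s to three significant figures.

Q ≈ 75.5 m³/s

By discrete convolution, Q_j = Σ (P_i / 10 mm) · U_{j−i}.
At t = 12 h (j=4): Q = (13.2/10)·5.3 + (28.1/10)·7.4 + (2.5/10)·10.2 + (31.8/10)·14.2 = 75.5 m³/s.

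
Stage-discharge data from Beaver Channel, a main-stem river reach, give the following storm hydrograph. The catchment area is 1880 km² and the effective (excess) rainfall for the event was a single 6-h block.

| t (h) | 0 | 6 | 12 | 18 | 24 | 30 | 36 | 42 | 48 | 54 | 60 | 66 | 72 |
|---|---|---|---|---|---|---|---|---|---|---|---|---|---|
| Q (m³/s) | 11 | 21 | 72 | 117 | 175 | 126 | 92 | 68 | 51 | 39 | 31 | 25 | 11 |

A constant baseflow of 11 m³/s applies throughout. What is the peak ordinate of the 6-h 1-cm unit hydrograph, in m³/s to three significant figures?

Direct runoff: 0.0, 10.0, 61.0, 106.0, 164.0, 115.0, 81.0, 57.0, 40.0, 28.0, 20.0, 14.0, 0.0 m³/s; ΣQ_DR = 696.0 m³/s, peak = 164.0 m³/s.
Runoff depth d = ΣQ_DR·Δt / A = 696.0 × 21600 / (1880 km²) = 7.997 mm.
The 1-cm UH is the DRH scaled by (10 mm)/d, so U_p = 164.0 × 10/7.997 = 205 m³/s.

U_p ≈ 205 m³/s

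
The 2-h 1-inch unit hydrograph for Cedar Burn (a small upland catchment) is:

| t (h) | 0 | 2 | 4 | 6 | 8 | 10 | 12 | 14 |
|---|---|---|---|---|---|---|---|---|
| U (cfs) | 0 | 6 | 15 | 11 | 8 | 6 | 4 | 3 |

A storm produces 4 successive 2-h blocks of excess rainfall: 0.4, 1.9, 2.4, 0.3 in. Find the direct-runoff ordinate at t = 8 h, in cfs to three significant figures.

Q ≈ 61.9 cfs

By discrete convolution, Q_j = Σ (P_i / 1 in) · U_{j−i}.
At t = 8 h (j=4): Q = (0.4/1)·8 + (1.9/1)·11 + (2.4/1)·15 + (0.3/1)·6 = 61.9 cfs.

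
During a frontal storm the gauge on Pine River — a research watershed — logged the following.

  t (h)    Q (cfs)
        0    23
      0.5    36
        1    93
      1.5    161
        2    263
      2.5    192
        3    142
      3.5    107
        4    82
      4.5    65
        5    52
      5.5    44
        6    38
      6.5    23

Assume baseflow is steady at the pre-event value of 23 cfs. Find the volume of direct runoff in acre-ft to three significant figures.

Direct-runoff ordinates (Q − Q_b): 0.0, 13.0, 70.0, 138.0, 240.0, 169.0, 119.0, 84.0, 59.0, 42.0, 29.0, 21.0, 15.0, 0.0 cfs.
ΣQ_DR = 999.0 cfs.
With Δt = 0.5 h = 1800 s, V = ΣQ_DR · Δt = 999.0 × 1800 = 1.80 × 10^6 ft³ = 41.3 acre-ft.

V ≈ 41.3 acre-ft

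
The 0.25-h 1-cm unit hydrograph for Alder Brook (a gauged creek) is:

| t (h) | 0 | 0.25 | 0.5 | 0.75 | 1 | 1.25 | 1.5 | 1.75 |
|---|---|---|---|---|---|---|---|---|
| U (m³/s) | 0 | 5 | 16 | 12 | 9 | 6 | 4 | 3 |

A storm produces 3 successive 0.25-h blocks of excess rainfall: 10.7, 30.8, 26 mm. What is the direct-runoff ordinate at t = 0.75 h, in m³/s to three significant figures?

By discrete convolution, Q_j = Σ (P_i / 10 mm) · U_{j−i}.
At t = 0.75 h (j=3): Q = (10.7/10)·12 + (30.8/10)·16 + (26/10)·5 = 75.1 m³/s.

Q ≈ 75.1 m³/s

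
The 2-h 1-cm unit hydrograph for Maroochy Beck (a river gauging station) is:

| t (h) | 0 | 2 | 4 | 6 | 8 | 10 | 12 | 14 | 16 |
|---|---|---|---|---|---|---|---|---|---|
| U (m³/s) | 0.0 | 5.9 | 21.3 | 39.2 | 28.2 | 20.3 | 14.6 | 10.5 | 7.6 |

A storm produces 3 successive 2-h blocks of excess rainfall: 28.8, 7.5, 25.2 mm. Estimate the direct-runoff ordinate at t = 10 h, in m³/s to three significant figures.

By discrete convolution, Q_j = Σ (P_i / 10 mm) · U_{j−i}.
At t = 10 h (j=5): Q = (28.8/10)·20.3 + (7.5/10)·28.2 + (25.2/10)·39.2 = 178 m³/s.

Q ≈ 178 m³/s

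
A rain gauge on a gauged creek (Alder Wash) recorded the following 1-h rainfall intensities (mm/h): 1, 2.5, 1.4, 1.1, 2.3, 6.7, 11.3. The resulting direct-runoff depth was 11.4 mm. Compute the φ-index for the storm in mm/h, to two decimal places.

φ ≈ 3.30 mm/h

Only the 2 blocks with intensity above φ contribute runoff: 6.7, 11.3 mm/h.
Σ(I−φ)·Δt = d  ⇒  (6.7+11.3 − 2φ)·1 = 11.4
φ = (18.00 − 11.4/1) / 2 = 3.30 mm/h.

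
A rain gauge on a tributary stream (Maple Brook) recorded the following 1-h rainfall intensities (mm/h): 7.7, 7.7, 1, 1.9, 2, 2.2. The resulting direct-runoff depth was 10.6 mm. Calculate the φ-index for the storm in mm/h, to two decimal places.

Only the 2 blocks with intensity above φ contribute runoff: 7.7, 7.7 mm/h.
Σ(I−φ)·Δt = d  ⇒  (7.7+7.7 − 2φ)·1 = 10.6
φ = (15.40 − 10.6/1) / 2 = 2.40 mm/h.

φ ≈ 2.40 mm/h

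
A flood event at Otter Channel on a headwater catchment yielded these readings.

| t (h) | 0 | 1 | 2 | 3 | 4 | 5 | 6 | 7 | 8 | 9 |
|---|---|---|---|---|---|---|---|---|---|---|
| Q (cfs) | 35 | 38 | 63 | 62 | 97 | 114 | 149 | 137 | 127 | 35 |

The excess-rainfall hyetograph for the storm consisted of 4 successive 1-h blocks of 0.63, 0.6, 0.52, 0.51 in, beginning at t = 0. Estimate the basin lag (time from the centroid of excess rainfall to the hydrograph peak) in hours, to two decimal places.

t_L ≈ 4.10 h

Centroid of excess rainfall: t_c = Σ P_i·t̄_i / ΣP_i = 1.9027 h (block centres at 0.5, 1.5, 2.5, 3.5 h).
Hydrograph peak occurs at t = 6 h, so basin lag t_L = 6 − 1.9027 = 4.10 h.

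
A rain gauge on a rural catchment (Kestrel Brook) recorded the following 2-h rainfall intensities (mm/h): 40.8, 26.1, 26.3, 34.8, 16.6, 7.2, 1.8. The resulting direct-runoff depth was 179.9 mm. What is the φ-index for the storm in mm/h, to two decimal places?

Only the 5 blocks with intensity above φ contribute runoff: 40.8, 26.1, 26.3, 34.8, 16.6 mm/h.
Σ(I−φ)·Δt = d  ⇒  (40.8+26.1+26.3+34.8+16.6 − 5φ)·2 = 179.9
φ = (144.6 − 179.9/2) / 5 = 10.93 mm/h.

φ ≈ 10.93 mm/h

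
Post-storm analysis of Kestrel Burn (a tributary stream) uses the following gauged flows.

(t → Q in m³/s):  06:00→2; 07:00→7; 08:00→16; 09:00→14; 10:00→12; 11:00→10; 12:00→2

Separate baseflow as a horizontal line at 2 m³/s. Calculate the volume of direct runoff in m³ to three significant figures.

Direct-runoff ordinates (Q − Q_b): 0.0, 5.0, 14.0, 12.0, 10.0, 8.0, 0.0 m³/s.
ΣQ_DR = 49.00 m³/s.
With Δt = 1 h = 3600 s, V = ΣQ_DR · Δt = 49.00 × 3600 = 1.76 × 10^5 m³.

V ≈ 1.76 × 10^5 m³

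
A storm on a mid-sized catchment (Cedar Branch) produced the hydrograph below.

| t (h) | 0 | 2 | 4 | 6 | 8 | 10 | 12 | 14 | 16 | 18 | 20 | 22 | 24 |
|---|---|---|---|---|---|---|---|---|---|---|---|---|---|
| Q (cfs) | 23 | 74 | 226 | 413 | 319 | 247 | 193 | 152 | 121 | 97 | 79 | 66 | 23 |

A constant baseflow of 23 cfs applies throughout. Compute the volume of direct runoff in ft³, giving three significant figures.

Direct-runoff ordinates (Q − Q_b): 0.0, 51.0, 203.0, 390.0, 296.0, 224.0, 170.0, 129.0, 98.0, 74.0, 56.0, 43.0, 0.0 cfs.
ΣQ_DR = 1734 cfs.
With Δt = 2 h = 7200 s, V = ΣQ_DR · Δt = 1734 × 7200 = 1.25 × 10^7 ft³.

V ≈ 1.25 × 10^7 ft³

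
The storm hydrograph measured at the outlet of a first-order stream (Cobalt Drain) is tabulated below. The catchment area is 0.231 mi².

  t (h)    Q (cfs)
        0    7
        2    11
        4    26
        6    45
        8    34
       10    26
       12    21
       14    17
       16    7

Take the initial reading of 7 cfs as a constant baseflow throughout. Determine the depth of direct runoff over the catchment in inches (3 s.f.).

d ≈ 1.76 in

Direct runoff: 0.0, 4.0, 19.0, 38.0, 27.0, 19.0, 14.0, 10.0, 0.0 cfs; ΣQ_DR = 131.0 cfs.
V = ΣQ_DR · Δt = 131.0 × 7200 s = 9.432 × 10^5 ft³.
Over A = 0.231 mi², depth = V / A = 1.76 in.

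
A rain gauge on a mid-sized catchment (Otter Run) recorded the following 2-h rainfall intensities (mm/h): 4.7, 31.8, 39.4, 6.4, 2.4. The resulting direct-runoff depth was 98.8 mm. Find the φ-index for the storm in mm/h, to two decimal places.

Only the 2 blocks with intensity above φ contribute runoff: 31.8, 39.4 mm/h.
Σ(I−φ)·Δt = d  ⇒  (31.8+39.4 − 2φ)·2 = 98.8
φ = (71.20 − 98.8/2) / 2 = 10.90 mm/h.

φ ≈ 10.90 mm/h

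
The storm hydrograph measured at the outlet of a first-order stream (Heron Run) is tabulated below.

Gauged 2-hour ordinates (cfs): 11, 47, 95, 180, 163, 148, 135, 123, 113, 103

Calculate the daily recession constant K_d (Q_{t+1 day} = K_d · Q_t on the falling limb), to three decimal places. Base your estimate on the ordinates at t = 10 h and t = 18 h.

Between t = 10 h and t = 18 h the flow falls from 148 to 103 cfs over 4×2 h = 8 h.
Per-interval ratio K = (103/148)^(1/4) = 0.9134; K_d = K^(24/2) = 0.337.

K_d ≈ 0.337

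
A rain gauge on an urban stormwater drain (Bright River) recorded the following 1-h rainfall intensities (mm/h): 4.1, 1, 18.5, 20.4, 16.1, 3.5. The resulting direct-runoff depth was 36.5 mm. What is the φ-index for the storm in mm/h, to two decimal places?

φ ≈ 6.17 mm/h

Only the 3 blocks with intensity above φ contribute runoff: 18.5, 20.4, 16.1 mm/h.
Σ(I−φ)·Δt = d  ⇒  (18.5+20.4+16.1 − 3φ)·1 = 36.5
φ = (55.00 − 36.5/1) / 3 = 6.17 mm/h.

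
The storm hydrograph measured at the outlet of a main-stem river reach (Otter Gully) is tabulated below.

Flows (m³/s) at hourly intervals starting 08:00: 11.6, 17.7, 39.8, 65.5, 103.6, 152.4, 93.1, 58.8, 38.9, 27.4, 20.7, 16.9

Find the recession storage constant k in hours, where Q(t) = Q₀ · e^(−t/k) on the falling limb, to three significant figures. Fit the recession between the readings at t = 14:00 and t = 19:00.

On the falling limb, Q drops from 93.1 to 16.9 m³/s between t = 14:00 and t = 19:00 (Δt = 5 h).
k = −Δt / ln(Q₂/Q₁) = −5 / ln(16.9/93.1) = 2.93 h.

k ≈ 2.93 h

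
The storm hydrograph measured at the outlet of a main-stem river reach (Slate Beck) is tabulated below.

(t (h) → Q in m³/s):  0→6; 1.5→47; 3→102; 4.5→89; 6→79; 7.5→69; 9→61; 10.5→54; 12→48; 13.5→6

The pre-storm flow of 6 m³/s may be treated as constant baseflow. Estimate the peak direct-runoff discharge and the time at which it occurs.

Subtracting baseflow gives direct-runoff ordinates: 0.0, 41.0, 96.0, 83.0, 73.0, 63.0, 55.0, 48.0, 42.0, 0.0 m³/s.
The maximum is 96.0 m³/s, occurring at the reading for t = 3 h.

Q_p = 96.0 m³/s at t = 3 h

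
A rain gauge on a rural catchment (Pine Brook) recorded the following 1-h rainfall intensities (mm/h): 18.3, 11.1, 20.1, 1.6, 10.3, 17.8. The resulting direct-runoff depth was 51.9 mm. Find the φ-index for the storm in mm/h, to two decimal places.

φ ≈ 5.14 mm/h

Only the 5 blocks with intensity above φ contribute runoff: 18.3, 11.1, 20.1, 10.3, 17.8 mm/h.
Σ(I−φ)·Δt = d  ⇒  (18.3+11.1+20.1+10.3+17.8 − 5φ)·1 = 51.9
φ = (77.60 − 51.9/1) / 5 = 5.14 mm/h.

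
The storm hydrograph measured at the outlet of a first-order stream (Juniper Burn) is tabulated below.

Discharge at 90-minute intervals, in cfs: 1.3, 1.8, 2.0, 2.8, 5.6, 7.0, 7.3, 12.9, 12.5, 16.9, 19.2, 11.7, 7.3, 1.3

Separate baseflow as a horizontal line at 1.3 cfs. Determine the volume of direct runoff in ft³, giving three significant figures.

V ≈ 4.94 × 10^5 ft³

Direct-runoff ordinates (Q − Q_b): 0.0, 0.5, 0.7, 1.5, 4.3, 5.7, 6.0, 11.6, 11.2, 15.6, 17.9, 10.4, 6.0, 0.0 cfs.
ΣQ_DR = 91.40 cfs.
With Δt = 1.5 h = 5400 s, V = ΣQ_DR · Δt = 91.40 × 5400 = 4.94 × 10^5 ft³.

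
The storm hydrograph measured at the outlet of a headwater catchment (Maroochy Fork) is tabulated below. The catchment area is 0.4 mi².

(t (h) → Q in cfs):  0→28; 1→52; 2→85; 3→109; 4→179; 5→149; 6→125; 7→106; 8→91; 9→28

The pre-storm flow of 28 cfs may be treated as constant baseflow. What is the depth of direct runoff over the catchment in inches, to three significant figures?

d ≈ 2.60 in

Direct runoff: 0.0, 24.0, 57.0, 81.0, 151.0, 121.0, 97.0, 78.0, 63.0, 0.0 cfs; ΣQ_DR = 672.0 cfs.
V = ΣQ_DR · Δt = 672.0 × 3600 s = 2.419 × 10^6 ft³.
Over A = 0.4 mi², depth = V / A = 2.60 in.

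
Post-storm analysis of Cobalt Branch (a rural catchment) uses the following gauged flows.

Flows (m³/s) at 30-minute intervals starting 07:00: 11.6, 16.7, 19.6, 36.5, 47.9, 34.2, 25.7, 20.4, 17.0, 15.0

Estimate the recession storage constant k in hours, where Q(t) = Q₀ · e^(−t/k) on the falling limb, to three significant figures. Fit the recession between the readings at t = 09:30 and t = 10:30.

k ≈ 1.94 h

On the falling limb, Q drops from 34.2 to 20.4 m³/s between t = 09:30 and t = 10:30 (Δt = 1 h).
k = −Δt / ln(Q₂/Q₁) = −1 / ln(20.4/34.2) = 1.94 h.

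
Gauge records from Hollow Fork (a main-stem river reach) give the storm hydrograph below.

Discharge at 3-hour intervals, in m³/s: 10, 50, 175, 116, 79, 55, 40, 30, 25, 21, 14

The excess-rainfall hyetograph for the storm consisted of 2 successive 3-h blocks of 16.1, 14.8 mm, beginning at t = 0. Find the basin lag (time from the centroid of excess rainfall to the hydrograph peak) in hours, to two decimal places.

t_L ≈ 3.06 h

Centroid of excess rainfall: t_c = Σ P_i·t̄_i / ΣP_i = 2.9369 h (block centres at 1.5, 4.5 h).
Hydrograph peak occurs at t = 6 h, so basin lag t_L = 6 − 2.9369 = 3.06 h.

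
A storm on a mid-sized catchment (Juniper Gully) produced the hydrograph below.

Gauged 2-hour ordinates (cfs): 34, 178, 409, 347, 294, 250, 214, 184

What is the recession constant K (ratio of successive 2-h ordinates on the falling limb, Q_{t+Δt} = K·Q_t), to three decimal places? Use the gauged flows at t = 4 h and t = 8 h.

K ≈ 0.848

Using the recession-limb readings at t = 4 h and t = 8 h: Q falls from 409 to 294 cfs over 2 intervals.
K = (Q₂/Q₁)^(1/2) = (294/409)^(1/2) = 0.848.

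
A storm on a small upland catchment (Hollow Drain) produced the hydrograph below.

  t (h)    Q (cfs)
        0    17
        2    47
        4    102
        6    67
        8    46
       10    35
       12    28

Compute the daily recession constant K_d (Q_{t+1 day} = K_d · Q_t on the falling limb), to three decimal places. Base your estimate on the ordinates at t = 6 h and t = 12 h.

Between t = 6 h and t = 12 h the flow falls from 67 to 28 cfs over 3×2 h = 6 h.
Per-interval ratio K = (28/67)^(1/3) = 0.7476; K_d = K^(24/2) = 0.031.

K_d ≈ 0.031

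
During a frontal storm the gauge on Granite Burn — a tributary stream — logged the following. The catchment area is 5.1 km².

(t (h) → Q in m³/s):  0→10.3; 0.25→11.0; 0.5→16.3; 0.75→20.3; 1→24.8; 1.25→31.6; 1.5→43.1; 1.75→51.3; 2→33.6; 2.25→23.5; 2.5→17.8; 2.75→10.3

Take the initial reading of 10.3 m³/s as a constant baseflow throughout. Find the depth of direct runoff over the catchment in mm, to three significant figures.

Direct runoff: 0.0, 0.7, 6.0, 10.0, 14.5, 21.3, 32.8, 41.0, 23.3, 13.2, 7.5, 0.0 m³/s; ΣQ_DR = 170.3 m³/s.
V = ΣQ_DR · Δt = 170.3 × 900 s = 1.533 × 10^5 m³.
Over A = 5.1 km², depth = V / A = 30.1 mm.

d ≈ 30.1 mm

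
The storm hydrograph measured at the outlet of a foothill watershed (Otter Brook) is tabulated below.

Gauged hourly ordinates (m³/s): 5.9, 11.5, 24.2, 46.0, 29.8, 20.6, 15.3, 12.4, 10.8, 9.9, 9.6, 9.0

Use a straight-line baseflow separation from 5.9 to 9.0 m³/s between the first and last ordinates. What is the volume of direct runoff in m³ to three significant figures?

V ≈ 4.16 × 10^5 m³

Direct-runoff ordinates (Q − Q_b): 0.00, 5.32, 17.74, 39.25, 22.77, 13.29, 7.71, 4.53, 2.65, 1.46, 0.88, 0.00 m³/s.
ΣQ_DR = 115.6 m³/s.
With Δt = 1 h = 3600 s, V = ΣQ_DR · Δt = 115.6 × 3600 = 4.16 × 10^5 m³.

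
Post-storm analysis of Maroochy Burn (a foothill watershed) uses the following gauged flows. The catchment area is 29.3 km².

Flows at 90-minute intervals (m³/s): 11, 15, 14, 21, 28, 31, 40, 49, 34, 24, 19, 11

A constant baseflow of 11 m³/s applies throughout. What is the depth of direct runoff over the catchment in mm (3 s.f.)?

Direct runoff: 0.0, 4.0, 3.0, 10.0, 17.0, 20.0, 29.0, 38.0, 23.0, 13.0, 8.0, 0.0 m³/s; ΣQ_DR = 165.0 m³/s.
V = ΣQ_DR · Δt = 165.0 × 5400 s = 8.910 × 10^5 m³.
Over A = 29.3 km², depth = V / A = 30.4 mm.

d ≈ 30.4 mm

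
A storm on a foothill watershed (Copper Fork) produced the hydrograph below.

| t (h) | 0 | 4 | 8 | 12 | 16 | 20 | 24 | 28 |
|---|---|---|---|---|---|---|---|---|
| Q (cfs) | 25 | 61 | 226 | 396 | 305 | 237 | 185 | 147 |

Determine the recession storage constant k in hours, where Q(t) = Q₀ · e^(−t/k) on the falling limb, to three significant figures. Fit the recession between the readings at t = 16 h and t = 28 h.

On the falling limb, Q drops from 305 to 147 cfs between t = 16 h and t = 28 h (Δt = 12 h).
k = −Δt / ln(Q₂/Q₁) = −12 / ln(147/305) = 16.4 h.

k ≈ 16.4 h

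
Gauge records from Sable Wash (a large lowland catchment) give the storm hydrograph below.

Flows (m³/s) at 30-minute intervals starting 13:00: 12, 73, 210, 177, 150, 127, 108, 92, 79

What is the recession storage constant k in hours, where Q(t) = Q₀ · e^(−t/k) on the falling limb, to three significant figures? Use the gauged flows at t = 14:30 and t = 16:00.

On the falling limb, Q drops from 177 to 108 m³/s between t = 14:30 and t = 16:00 (Δt = 1.5 h).
k = −Δt / ln(Q₂/Q₁) = −1.5 / ln(108/177) = 3.04 h.

k ≈ 3.04 h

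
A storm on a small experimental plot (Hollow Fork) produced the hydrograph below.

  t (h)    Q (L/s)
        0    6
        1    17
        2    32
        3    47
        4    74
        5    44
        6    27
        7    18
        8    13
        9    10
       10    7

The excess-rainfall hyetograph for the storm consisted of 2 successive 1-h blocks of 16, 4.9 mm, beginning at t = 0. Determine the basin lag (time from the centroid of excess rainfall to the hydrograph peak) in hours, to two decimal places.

t_L ≈ 3.27 h

Centroid of excess rainfall: t_c = Σ P_i·t̄_i / ΣP_i = 0.7344 h (block centres at 0.5, 1.5 h).
Hydrograph peak occurs at t = 4 h, so basin lag t_L = 4 − 0.7344 = 3.27 h.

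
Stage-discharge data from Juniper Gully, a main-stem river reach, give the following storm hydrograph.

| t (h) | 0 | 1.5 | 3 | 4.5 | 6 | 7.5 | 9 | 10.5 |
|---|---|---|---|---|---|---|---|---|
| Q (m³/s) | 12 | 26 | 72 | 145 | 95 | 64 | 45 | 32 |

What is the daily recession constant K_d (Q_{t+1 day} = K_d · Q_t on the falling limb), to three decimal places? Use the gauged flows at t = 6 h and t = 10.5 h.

Between t = 6 h and t = 10.5 h the flow falls from 95 to 32 m³/s over 3×1.5 h = 4.5 h.
Per-interval ratio K = (32/95)^(1/3) = 0.6958; K_d = K^(24/1.5) = 0.003.

K_d ≈ 0.003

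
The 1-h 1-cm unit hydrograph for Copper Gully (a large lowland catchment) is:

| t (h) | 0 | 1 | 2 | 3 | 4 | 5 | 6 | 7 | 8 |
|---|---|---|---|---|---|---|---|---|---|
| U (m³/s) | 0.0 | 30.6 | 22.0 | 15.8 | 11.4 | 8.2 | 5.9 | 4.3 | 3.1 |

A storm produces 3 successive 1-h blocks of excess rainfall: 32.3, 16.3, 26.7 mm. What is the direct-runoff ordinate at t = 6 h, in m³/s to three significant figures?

By discrete convolution, Q_j = Σ (P_i / 10 mm) · U_{j−i}.
At t = 6 h (j=6): Q = (32.3/10)·5.9 + (16.3/10)·8.2 + (26.7/10)·11.4 = 62.9 m³/s.

Q ≈ 62.9 m³/s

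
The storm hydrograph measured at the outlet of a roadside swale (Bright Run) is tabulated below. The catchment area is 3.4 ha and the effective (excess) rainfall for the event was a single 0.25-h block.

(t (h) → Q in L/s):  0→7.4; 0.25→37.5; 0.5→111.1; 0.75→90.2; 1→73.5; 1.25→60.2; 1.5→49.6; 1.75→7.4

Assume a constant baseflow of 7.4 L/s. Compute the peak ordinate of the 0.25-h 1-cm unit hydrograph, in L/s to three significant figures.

Direct runoff: 0.0, 30.1, 103.7, 82.8, 66.1, 52.8, 42.2, 0.0 L/s; ΣQ_DR = 377.7 L/s, peak = 103.7 L/s.
Runoff depth d = ΣQ_DR·Δt / A = 377.7 × 900 / (3.4 ha) = 9.998 mm.
The 1-cm UH is the DRH scaled by (10 mm)/d, so U_p = 103.7 × 10/9.998 = 104 L/s.

U_p ≈ 104 L/s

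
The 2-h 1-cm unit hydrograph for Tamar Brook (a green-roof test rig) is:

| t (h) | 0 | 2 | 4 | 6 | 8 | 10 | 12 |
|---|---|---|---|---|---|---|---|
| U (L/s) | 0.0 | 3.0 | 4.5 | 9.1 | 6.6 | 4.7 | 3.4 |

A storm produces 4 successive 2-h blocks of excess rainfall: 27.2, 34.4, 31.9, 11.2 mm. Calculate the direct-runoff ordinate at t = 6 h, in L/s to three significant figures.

Q ≈ 49.8 L/s

By discrete convolution, Q_j = Σ (P_i / 10 mm) · U_{j−i}.
At t = 6 h (j=3): Q = (27.2/10)·9.1 + (34.4/10)·4.5 + (31.9/10)·3.0 + (11.2/10)·0.0 = 49.8 L/s.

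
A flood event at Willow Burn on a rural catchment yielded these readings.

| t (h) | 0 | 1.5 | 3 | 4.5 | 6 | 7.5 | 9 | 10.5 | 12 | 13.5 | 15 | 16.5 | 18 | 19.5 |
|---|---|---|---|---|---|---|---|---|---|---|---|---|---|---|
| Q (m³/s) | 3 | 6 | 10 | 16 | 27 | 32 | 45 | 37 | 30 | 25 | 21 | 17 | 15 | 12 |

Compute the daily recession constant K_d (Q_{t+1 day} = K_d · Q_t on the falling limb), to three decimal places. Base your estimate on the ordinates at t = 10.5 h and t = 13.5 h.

Between t = 10.5 h and t = 13.5 h the flow falls from 37 to 25 m³/s over 2×1.5 h = 3 h.
Per-interval ratio K = (25/37)^(1/2) = 0.8220; K_d = K^(24/1.5) = 0.043.

K_d ≈ 0.043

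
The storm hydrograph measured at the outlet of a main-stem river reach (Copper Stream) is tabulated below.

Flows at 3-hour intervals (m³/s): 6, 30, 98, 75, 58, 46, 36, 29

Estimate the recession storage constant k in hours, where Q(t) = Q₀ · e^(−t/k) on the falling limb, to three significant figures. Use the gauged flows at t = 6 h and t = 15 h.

k ≈ 11.9 h

On the falling limb, Q drops from 98 to 46 m³/s between t = 6 h and t = 15 h (Δt = 9 h).
k = −Δt / ln(Q₂/Q₁) = −9 / ln(46/98) = 11.9 h.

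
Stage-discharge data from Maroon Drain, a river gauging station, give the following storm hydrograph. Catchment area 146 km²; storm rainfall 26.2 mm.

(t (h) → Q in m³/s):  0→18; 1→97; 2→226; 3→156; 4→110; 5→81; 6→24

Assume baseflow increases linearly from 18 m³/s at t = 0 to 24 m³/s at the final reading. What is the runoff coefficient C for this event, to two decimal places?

ΣQ_DR = 565.0 m³/s; V = ΣQ_DR·Δt = 2.034 × 10^6 m³.
Runoff depth d = V / A = 13.93 mm.
C = d / P = 13.93 / 26.2 = 0.53.

C ≈ 0.53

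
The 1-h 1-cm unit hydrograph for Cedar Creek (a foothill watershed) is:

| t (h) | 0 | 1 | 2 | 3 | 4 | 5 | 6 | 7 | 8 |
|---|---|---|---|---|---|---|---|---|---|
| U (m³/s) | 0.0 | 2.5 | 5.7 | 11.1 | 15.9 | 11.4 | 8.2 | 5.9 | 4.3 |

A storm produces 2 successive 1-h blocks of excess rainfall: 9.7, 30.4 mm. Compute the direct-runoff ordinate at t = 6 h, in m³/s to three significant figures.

Q ≈ 42.6 m³/s

By discrete convolution, Q_j = Σ (P_i / 10 mm) · U_{j−i}.
At t = 6 h (j=6): Q = (9.7/10)·8.2 + (30.4/10)·11.4 = 42.6 m³/s.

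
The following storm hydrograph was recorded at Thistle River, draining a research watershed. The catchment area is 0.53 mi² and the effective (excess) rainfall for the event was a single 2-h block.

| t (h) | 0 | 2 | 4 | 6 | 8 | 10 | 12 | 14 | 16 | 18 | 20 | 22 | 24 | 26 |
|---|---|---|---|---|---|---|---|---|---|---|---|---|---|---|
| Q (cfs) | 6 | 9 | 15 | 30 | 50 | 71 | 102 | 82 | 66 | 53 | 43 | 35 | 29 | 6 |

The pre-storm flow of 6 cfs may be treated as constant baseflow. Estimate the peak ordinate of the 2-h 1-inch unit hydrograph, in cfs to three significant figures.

Direct runoff: 0.0, 3.0, 9.0, 24.0, 44.0, 65.0, 96.0, 76.0, 60.0, 47.0, 37.0, 29.0, 23.0, 0.0 cfs; ΣQ_DR = 513.0 cfs, peak = 96.0 cfs.
Runoff depth d = ΣQ_DR·Δt / A = 513.0 × 7200 / (0.53 mi²) = 3.000 in.
The 1-inch UH is the DRH scaled by (1 in)/d, so U_p = 96.0 × 1/3.000 = 32.0 cfs.

U_p ≈ 32.0 cfs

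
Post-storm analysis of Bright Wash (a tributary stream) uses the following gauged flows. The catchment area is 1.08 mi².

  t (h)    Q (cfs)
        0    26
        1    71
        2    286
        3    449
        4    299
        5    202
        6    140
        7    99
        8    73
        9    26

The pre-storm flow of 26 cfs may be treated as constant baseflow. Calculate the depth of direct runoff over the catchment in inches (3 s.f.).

Direct runoff: 0.0, 45.0, 260.0, 423.0, 273.0, 176.0, 114.0, 73.0, 47.0, 0.0 cfs; ΣQ_DR = 1411 cfs.
V = ΣQ_DR · Δt = 1411 × 3600 s = 5.080 × 10^6 ft³.
Over A = 1.08 mi², depth = V / A = 2.02 in.

d ≈ 2.02 in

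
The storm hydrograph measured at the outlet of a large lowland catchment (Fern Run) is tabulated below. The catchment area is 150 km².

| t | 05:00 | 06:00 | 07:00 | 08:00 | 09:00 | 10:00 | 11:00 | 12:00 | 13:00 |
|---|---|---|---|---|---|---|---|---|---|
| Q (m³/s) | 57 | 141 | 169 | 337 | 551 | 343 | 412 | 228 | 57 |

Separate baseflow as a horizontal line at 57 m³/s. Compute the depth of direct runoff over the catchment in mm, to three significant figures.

Direct runoff: 0.0, 84.0, 112.0, 280.0, 494.0, 286.0, 355.0, 171.0, 0.0 m³/s; ΣQ_DR = 1782 m³/s.
V = ΣQ_DR · Δt = 1782 × 3600 s = 6.415 × 10^6 m³.
Over A = 150 km², depth = V / A = 42.8 mm.

d ≈ 42.8 mm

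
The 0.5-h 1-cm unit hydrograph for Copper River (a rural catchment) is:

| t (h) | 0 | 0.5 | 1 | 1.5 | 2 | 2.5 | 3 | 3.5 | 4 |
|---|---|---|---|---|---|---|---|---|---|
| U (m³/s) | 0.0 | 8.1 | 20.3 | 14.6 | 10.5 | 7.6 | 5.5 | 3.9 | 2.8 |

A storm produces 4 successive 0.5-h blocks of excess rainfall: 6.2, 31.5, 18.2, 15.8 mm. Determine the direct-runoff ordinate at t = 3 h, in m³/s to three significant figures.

By discrete convolution, Q_j = Σ (P_i / 10 mm) · U_{j−i}.
At t = 3 h (j=6): Q = (6.2/10)·5.5 + (31.5/10)·7.6 + (18.2/10)·10.5 + (15.8/10)·14.6 = 69.5 m³/s.

Q ≈ 69.5 m³/s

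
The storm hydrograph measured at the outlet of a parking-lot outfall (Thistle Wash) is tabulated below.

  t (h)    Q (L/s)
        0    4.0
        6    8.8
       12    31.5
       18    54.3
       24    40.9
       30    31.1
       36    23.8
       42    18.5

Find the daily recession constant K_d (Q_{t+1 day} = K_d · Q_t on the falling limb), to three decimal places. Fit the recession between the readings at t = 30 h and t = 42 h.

Between t = 30 h and t = 42 h the flow falls from 31.1 to 18.5 L/s over 2×6 h = 12 h.
Per-interval ratio K = (18.5/31.1)^(1/2) = 0.7713; K_d = K^(24/6) = 0.354.

K_d ≈ 0.354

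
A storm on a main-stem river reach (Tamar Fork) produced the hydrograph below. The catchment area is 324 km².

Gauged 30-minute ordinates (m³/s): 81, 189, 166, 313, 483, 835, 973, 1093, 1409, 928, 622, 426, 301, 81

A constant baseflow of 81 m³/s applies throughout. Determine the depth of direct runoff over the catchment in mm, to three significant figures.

d ≈ 37.6 mm

Direct runoff: 0.0, 108.0, 85.0, 232.0, 402.0, 754.0, 892.0, 1012.0, 1328.0, 847.0, 541.0, 345.0, 220.0, 0.0 m³/s; ΣQ_DR = 6766 m³/s.
V = ΣQ_DR · Δt = 6766 × 1800 s = 1.218 × 10^7 m³.
Over A = 324 km², depth = V / A = 37.6 mm.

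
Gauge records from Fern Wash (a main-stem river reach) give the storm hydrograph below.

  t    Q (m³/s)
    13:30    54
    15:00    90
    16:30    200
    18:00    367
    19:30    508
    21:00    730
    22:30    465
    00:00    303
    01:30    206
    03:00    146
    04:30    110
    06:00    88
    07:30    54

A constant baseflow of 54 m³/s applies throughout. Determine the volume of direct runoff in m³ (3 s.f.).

V ≈ 1.41 × 10^7 m³

Direct-runoff ordinates (Q − Q_b): 0.0, 36.0, 146.0, 313.0, 454.0, 676.0, 411.0, 249.0, 152.0, 92.0, 56.0, 34.0, 0.0 m³/s.
ΣQ_DR = 2619 m³/s.
With Δt = 1.5 h = 5400 s, V = ΣQ_DR · Δt = 2619 × 5400 = 1.41 × 10^7 m³.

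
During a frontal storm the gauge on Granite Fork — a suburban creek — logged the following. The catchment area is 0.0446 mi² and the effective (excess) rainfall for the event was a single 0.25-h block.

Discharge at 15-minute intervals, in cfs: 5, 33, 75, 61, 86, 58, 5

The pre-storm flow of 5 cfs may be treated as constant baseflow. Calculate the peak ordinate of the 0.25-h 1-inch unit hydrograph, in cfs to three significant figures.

Direct runoff: 0.0, 28.0, 70.0, 56.0, 81.0, 53.0, 0.0 cfs; ΣQ_DR = 288.0 cfs, peak = 81.0 cfs.
Runoff depth d = ΣQ_DR·Δt / A = 288.0 × 900 / (0.0446 mi²) = 2.502 in.
The 1-inch UH is the DRH scaled by (1 in)/d, so U_p = 81.0 × 1/2.502 = 32.4 cfs.

U_p ≈ 32.4 cfs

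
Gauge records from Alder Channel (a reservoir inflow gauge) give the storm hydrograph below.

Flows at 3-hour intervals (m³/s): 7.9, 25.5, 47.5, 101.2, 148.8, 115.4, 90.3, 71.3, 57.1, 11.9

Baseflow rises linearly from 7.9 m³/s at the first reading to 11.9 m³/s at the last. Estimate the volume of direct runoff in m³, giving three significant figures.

Direct-runoff ordinates (Q − Q_b): 0.00, 17.16, 38.71, 91.97, 139.12, 105.28, 79.73, 60.29, 45.64, 0.00 m³/s.
ΣQ_DR = 577.9 m³/s.
With Δt = 3 h = 10800 s, V = ΣQ_DR · Δt = 577.9 × 10800 = 6.24 × 10^6 m³.

V ≈ 6.24 × 10^6 m³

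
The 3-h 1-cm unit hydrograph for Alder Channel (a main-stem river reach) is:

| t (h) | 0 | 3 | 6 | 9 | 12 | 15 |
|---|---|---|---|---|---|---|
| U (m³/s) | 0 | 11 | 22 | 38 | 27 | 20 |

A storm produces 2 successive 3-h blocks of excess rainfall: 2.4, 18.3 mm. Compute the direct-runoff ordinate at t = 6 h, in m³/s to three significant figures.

By discrete convolution, Q_j = Σ (P_i / 10 mm) · U_{j−i}.
At t = 6 h (j=2): Q = (2.4/10)·22 + (18.3/10)·11 = 25.4 m³/s.

Q ≈ 25.4 m³/s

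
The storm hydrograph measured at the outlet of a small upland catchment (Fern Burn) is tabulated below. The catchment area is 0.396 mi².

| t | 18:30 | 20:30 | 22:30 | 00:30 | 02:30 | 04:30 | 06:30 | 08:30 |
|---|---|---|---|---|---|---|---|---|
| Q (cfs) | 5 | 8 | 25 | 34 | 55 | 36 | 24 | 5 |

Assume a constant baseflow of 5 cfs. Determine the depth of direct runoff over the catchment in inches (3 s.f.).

d ≈ 1.19 in

Direct runoff: 0.0, 3.0, 20.0, 29.0, 50.0, 31.0, 19.0, 0.0 cfs; ΣQ_DR = 152.0 cfs.
V = ΣQ_DR · Δt = 152.0 × 7200 s = 1.094 × 10^6 ft³.
Over A = 0.396 mi², depth = V / A = 1.19 in.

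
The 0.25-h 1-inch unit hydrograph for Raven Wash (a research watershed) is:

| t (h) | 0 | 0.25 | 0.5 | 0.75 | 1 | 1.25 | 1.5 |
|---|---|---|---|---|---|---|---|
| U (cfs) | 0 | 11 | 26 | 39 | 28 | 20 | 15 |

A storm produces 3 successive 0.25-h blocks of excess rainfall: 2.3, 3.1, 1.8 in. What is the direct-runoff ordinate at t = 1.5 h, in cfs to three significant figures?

By discrete convolution, Q_j = Σ (P_i / 1 in) · U_{j−i}.
At t = 1.5 h (j=6): Q = (2.3/1)·15 + (3.1/1)·20 + (1.8/1)·28 = 147 cfs.

Q ≈ 147 cfs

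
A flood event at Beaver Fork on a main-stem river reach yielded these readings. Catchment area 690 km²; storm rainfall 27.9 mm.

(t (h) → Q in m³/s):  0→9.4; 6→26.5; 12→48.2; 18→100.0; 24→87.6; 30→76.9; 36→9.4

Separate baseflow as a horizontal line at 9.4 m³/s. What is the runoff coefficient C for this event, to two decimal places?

ΣQ_DR = 292.2 m³/s; V = ΣQ_DR·Δt = 6.312 × 10^6 m³.
Runoff depth d = V / A = 9.147 mm.
C = d / P = 9.147 / 27.9 = 0.33.

C ≈ 0.33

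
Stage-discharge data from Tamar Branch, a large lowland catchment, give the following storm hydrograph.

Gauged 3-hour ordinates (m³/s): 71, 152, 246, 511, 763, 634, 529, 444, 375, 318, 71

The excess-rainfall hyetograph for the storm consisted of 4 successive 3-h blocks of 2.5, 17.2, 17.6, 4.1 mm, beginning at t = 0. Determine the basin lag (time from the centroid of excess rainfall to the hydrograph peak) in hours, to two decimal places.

t_L ≈ 5.81 h

Centroid of excess rainfall: t_c = Σ P_i·t̄_i / ΣP_i = 6.1884 h (block centres at 1.5, 4.5, 7.5, 10.5 h).
Hydrograph peak occurs at t = 12 h, so basin lag t_L = 12 − 6.1884 = 5.81 h.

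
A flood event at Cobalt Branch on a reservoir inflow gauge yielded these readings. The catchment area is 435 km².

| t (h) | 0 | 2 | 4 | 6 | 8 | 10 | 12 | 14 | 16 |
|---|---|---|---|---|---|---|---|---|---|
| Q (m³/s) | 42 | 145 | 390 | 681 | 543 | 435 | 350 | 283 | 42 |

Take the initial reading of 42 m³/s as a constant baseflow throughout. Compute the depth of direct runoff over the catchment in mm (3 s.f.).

d ≈ 41.9 mm

Direct runoff: 0.0, 103.0, 348.0, 639.0, 501.0, 393.0, 308.0, 241.0, 0.0 m³/s; ΣQ_DR = 2533 m³/s.
V = ΣQ_DR · Δt = 2533 × 7200 s = 1.824 × 10^7 m³.
Over A = 435 km², depth = V / A = 41.9 mm.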